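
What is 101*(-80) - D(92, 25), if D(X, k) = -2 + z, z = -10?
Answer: -8068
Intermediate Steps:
D(X, k) = -12 (D(X, k) = -2 - 10 = -12)
101*(-80) - D(92, 25) = 101*(-80) - 1*(-12) = -8080 + 12 = -8068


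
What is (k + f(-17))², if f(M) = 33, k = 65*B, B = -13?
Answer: 659344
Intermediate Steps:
k = -845 (k = 65*(-13) = -845)
(k + f(-17))² = (-845 + 33)² = (-812)² = 659344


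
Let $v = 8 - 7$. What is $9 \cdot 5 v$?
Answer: $45$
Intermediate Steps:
$v = 1$ ($v = 8 - 7 = 1$)
$9 \cdot 5 v = 9 \cdot 5 \cdot 1 = 45 \cdot 1 = 45$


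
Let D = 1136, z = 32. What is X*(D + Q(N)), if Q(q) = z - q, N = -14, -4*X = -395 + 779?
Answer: -113472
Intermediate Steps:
X = -96 (X = -(-395 + 779)/4 = -1/4*384 = -96)
Q(q) = 32 - q
X*(D + Q(N)) = -96*(1136 + (32 - 1*(-14))) = -96*(1136 + (32 + 14)) = -96*(1136 + 46) = -96*1182 = -113472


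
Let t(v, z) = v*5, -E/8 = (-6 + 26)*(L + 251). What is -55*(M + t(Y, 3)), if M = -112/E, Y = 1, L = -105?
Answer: -80377/292 ≈ -275.26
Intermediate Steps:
E = -23360 (E = -8*(-6 + 26)*(-105 + 251) = -160*146 = -8*2920 = -23360)
M = 7/1460 (M = -112/(-23360) = -112*(-1/23360) = 7/1460 ≈ 0.0047945)
t(v, z) = 5*v
-55*(M + t(Y, 3)) = -55*(7/1460 + 5*1) = -55*(7/1460 + 5) = -55*7307/1460 = -80377/292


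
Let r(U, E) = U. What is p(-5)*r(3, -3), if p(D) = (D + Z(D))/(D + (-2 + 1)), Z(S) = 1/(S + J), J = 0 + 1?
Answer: 21/8 ≈ 2.6250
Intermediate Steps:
J = 1
Z(S) = 1/(1 + S) (Z(S) = 1/(S + 1) = 1/(1 + S))
p(D) = (D + 1/(1 + D))/(-1 + D) (p(D) = (D + 1/(1 + D))/(D + (-2 + 1)) = (D + 1/(1 + D))/(D - 1) = (D + 1/(1 + D))/(-1 + D))
p(-5)*r(3, -3) = ((1 - 5 + (-5)²)/(-1 + (-5)²))*3 = ((1 - 5 + 25)/(-1 + 25))*3 = (21/24)*3 = ((1/24)*21)*3 = (7/8)*3 = 21/8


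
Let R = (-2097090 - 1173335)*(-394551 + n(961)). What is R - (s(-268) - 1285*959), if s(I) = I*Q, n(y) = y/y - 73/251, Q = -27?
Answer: 323877438357104/251 ≈ 1.2903e+12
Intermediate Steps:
n(y) = 178/251 (n(y) = 1 - 73*1/251 = 1 - 73/251 = 178/251)
s(I) = -27*I (s(I) = I*(-27) = -27*I)
R = 323877130862275/251 (R = (-2097090 - 1173335)*(-394551 + 178/251) = -3270425*(-99032123/251) = 323877130862275/251 ≈ 1.2903e+12)
R - (s(-268) - 1285*959) = 323877130862275/251 - (-27*(-268) - 1285*959) = 323877130862275/251 - (7236 - 1232315) = 323877130862275/251 - 1*(-1225079) = 323877130862275/251 + 1225079 = 323877438357104/251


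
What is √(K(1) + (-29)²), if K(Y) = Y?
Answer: √842 ≈ 29.017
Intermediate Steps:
√(K(1) + (-29)²) = √(1 + (-29)²) = √(1 + 841) = √842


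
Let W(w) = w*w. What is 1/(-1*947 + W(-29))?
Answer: -1/106 ≈ -0.0094340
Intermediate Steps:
W(w) = w**2
1/(-1*947 + W(-29)) = 1/(-1*947 + (-29)**2) = 1/(-947 + 841) = 1/(-106) = -1/106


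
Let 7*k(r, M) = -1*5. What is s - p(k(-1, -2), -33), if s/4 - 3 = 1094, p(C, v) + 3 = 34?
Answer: 4357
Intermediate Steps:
k(r, M) = -5/7 (k(r, M) = (-1*5)/7 = (1/7)*(-5) = -5/7)
p(C, v) = 31 (p(C, v) = -3 + 34 = 31)
s = 4388 (s = 12 + 4*1094 = 12 + 4376 = 4388)
s - p(k(-1, -2), -33) = 4388 - 1*31 = 4388 - 31 = 4357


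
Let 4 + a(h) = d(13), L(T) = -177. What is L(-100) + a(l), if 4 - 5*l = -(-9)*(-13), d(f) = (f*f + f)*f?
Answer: 2185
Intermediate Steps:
d(f) = f*(f + f²) (d(f) = (f² + f)*f = (f + f²)*f = f*(f + f²))
l = 121/5 (l = ⅘ - (-1)*(-9*(-13))/5 = ⅘ - (-1)*117/5 = ⅘ - ⅕*(-117) = ⅘ + 117/5 = 121/5 ≈ 24.200)
a(h) = 2362 (a(h) = -4 + 13²*(1 + 13) = -4 + 169*14 = -4 + 2366 = 2362)
L(-100) + a(l) = -177 + 2362 = 2185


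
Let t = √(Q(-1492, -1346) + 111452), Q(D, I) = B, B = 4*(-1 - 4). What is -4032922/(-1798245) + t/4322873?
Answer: 4032922/1798245 + 2*√27858/4322873 ≈ 2.2428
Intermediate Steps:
B = -20 (B = 4*(-5) = -20)
Q(D, I) = -20
t = 2*√27858 (t = √(-20 + 111452) = √111432 = 2*√27858 ≈ 333.81)
-4032922/(-1798245) + t/4322873 = -4032922/(-1798245) + (2*√27858)/4322873 = -4032922*(-1/1798245) + (2*√27858)*(1/4322873) = 4032922/1798245 + 2*√27858/4322873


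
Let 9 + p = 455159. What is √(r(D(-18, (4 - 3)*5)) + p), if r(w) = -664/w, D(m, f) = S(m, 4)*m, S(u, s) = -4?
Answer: 19*√11347/3 ≈ 674.64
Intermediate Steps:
p = 455150 (p = -9 + 455159 = 455150)
D(m, f) = -4*m
√(r(D(-18, (4 - 3)*5)) + p) = √(-664/((-4*(-18))) + 455150) = √(-664/72 + 455150) = √(-664*1/72 + 455150) = √(-83/9 + 455150) = √(4096267/9) = 19*√11347/3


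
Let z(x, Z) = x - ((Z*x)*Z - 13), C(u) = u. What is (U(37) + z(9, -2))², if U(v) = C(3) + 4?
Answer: 49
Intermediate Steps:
z(x, Z) = 13 + x - x*Z² (z(x, Z) = x - (x*Z² - 13) = x - (-13 + x*Z²) = x + (13 - x*Z²) = 13 + x - x*Z²)
U(v) = 7 (U(v) = 3 + 4 = 7)
(U(37) + z(9, -2))² = (7 + (13 + 9 - 1*9*(-2)²))² = (7 + (13 + 9 - 1*9*4))² = (7 + (13 + 9 - 36))² = (7 - 14)² = (-7)² = 49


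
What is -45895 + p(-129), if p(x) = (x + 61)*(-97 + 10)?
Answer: -39979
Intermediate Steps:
p(x) = -5307 - 87*x (p(x) = (61 + x)*(-87) = -5307 - 87*x)
-45895 + p(-129) = -45895 + (-5307 - 87*(-129)) = -45895 + (-5307 + 11223) = -45895 + 5916 = -39979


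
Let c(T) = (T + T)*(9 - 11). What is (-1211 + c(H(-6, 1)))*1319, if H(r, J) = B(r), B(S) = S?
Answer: -1565653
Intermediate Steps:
H(r, J) = r
c(T) = -4*T (c(T) = (2*T)*(-2) = -4*T)
(-1211 + c(H(-6, 1)))*1319 = (-1211 - 4*(-6))*1319 = (-1211 + 24)*1319 = -1187*1319 = -1565653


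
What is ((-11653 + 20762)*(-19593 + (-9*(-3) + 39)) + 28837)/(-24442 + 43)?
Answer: 177842606/24399 ≈ 7288.9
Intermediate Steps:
((-11653 + 20762)*(-19593 + (-9*(-3) + 39)) + 28837)/(-24442 + 43) = (9109*(-19593 + (27 + 39)) + 28837)/(-24399) = (9109*(-19593 + 66) + 28837)*(-1/24399) = (9109*(-19527) + 28837)*(-1/24399) = (-177871443 + 28837)*(-1/24399) = -177842606*(-1/24399) = 177842606/24399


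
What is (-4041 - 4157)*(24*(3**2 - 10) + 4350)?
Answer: -35464548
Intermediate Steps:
(-4041 - 4157)*(24*(3**2 - 10) + 4350) = -8198*(24*(9 - 10) + 4350) = -8198*(24*(-1) + 4350) = -8198*(-24 + 4350) = -8198*4326 = -35464548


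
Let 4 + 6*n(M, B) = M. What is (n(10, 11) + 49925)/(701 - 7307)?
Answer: -8321/1101 ≈ -7.5577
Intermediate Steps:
n(M, B) = -2/3 + M/6
(n(10, 11) + 49925)/(701 - 7307) = ((-2/3 + (1/6)*10) + 49925)/(701 - 7307) = ((-2/3 + 5/3) + 49925)/(-6606) = (1 + 49925)*(-1/6606) = 49926*(-1/6606) = -8321/1101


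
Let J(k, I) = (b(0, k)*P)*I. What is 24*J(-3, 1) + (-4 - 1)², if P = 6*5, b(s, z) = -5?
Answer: -3575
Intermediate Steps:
P = 30
J(k, I) = -150*I (J(k, I) = (-5*30)*I = -150*I)
24*J(-3, 1) + (-4 - 1)² = 24*(-150*1) + (-4 - 1)² = 24*(-150) + (-5)² = -3600 + 25 = -3575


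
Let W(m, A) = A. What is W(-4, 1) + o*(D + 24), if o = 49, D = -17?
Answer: 344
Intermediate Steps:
W(-4, 1) + o*(D + 24) = 1 + 49*(-17 + 24) = 1 + 49*7 = 1 + 343 = 344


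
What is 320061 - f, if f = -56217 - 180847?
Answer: 557125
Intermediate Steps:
f = -237064
320061 - f = 320061 - 1*(-237064) = 320061 + 237064 = 557125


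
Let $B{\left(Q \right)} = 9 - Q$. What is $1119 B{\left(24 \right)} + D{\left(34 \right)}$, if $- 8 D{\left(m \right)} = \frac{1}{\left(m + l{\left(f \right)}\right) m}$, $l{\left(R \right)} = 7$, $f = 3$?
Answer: $- \frac{187186321}{11152} \approx -16785.0$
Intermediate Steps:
$D{\left(m \right)} = - \frac{1}{8 m \left(7 + m\right)}$ ($D{\left(m \right)} = - \frac{\frac{1}{m + 7} \frac{1}{m}}{8} = - \frac{\frac{1}{7 + m} \frac{1}{m}}{8} = - \frac{\frac{1}{m} \frac{1}{7 + m}}{8} = - \frac{1}{8 m \left(7 + m\right)}$)
$1119 B{\left(24 \right)} + D{\left(34 \right)} = 1119 \left(9 - 24\right) - \frac{1}{8 \cdot 34 \left(7 + 34\right)} = 1119 \left(9 - 24\right) - \frac{1}{272 \cdot 41} = 1119 \left(-15\right) - \frac{1}{272} \cdot \frac{1}{41} = -16785 - \frac{1}{11152} = - \frac{187186321}{11152}$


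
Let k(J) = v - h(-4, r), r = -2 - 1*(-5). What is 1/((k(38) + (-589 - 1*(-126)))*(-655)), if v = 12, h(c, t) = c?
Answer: 1/292785 ≈ 3.4155e-6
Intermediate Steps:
r = 3 (r = -2 + 5 = 3)
k(J) = 16 (k(J) = 12 - 1*(-4) = 12 + 4 = 16)
1/((k(38) + (-589 - 1*(-126)))*(-655)) = 1/((16 + (-589 - 1*(-126)))*(-655)) = 1/((16 + (-589 + 126))*(-655)) = 1/((16 - 463)*(-655)) = 1/(-447*(-655)) = 1/292785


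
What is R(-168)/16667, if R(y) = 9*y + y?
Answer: -240/2381 ≈ -0.10080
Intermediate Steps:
R(y) = 10*y
R(-168)/16667 = (10*(-168))/16667 = -1680*1/16667 = -240/2381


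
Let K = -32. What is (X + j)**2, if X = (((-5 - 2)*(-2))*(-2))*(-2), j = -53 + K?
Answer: 841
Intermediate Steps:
j = -85 (j = -53 - 32 = -85)
X = 56 (X = (-7*(-2)*(-2))*(-2) = (14*(-2))*(-2) = -28*(-2) = 56)
(X + j)**2 = (56 - 85)**2 = (-29)**2 = 841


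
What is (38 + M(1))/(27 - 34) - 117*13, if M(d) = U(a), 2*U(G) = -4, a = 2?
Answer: -10683/7 ≈ -1526.1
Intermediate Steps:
U(G) = -2 (U(G) = (½)*(-4) = -2)
M(d) = -2
(38 + M(1))/(27 - 34) - 117*13 = (38 - 2)/(27 - 34) - 117*13 = 36/(-7) - 1521 = 36*(-⅐) - 1521 = -36/7 - 1521 = -10683/7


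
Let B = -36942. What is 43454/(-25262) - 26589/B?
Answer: -155597725/155538134 ≈ -1.0004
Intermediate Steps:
43454/(-25262) - 26589/B = 43454/(-25262) - 26589/(-36942) = 43454*(-1/25262) - 26589*(-1/36942) = -21727/12631 + 8863/12314 = -155597725/155538134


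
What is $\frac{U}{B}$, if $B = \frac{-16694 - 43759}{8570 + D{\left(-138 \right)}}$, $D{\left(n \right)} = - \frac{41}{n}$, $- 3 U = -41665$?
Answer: $- \frac{49277237165}{25027542} \approx -1968.9$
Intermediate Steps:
$U = \frac{41665}{3}$ ($U = \left(- \frac{1}{3}\right) \left(-41665\right) = \frac{41665}{3} \approx 13888.0$)
$B = - \frac{8342514}{1182701}$ ($B = \frac{-16694 - 43759}{8570 - \frac{41}{-138}} = - \frac{60453}{8570 - - \frac{41}{138}} = - \frac{60453}{8570 + \frac{41}{138}} = - \frac{60453}{\frac{1182701}{138}} = \left(-60453\right) \frac{138}{1182701} = - \frac{8342514}{1182701} \approx -7.0538$)
$\frac{U}{B} = \frac{41665}{3 \left(- \frac{8342514}{1182701}\right)} = \frac{41665}{3} \left(- \frac{1182701}{8342514}\right) = - \frac{49277237165}{25027542}$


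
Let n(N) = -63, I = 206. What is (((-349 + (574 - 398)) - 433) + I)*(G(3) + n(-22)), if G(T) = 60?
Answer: 1200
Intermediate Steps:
(((-349 + (574 - 398)) - 433) + I)*(G(3) + n(-22)) = (((-349 + (574 - 398)) - 433) + 206)*(60 - 63) = (((-349 + 176) - 433) + 206)*(-3) = ((-173 - 433) + 206)*(-3) = (-606 + 206)*(-3) = -400*(-3) = 1200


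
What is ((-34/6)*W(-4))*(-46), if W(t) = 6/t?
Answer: -391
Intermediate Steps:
((-34/6)*W(-4))*(-46) = ((-34/6)*(6/(-4)))*(-46) = ((-34*⅙)*(6*(-¼)))*(-46) = -17/3*(-3/2)*(-46) = (17/2)*(-46) = -391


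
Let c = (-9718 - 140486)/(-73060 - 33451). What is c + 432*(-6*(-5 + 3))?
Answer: 552303228/106511 ≈ 5185.4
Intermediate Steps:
c = 150204/106511 (c = -150204/(-106511) = -150204*(-1/106511) = 150204/106511 ≈ 1.4102)
c + 432*(-6*(-5 + 3)) = 150204/106511 + 432*(-6*(-5 + 3)) = 150204/106511 + 432*(-6*(-2)) = 150204/106511 + 432*12 = 150204/106511 + 5184 = 552303228/106511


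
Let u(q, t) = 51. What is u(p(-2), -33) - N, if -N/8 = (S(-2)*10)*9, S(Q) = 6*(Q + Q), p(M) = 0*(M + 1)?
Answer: -17229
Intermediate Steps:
p(M) = 0 (p(M) = 0*(1 + M) = 0)
S(Q) = 12*Q (S(Q) = 6*(2*Q) = 12*Q)
N = 17280 (N = -8*(12*(-2))*10*9 = -8*(-24*10)*9 = -(-1920)*9 = -8*(-2160) = 17280)
u(p(-2), -33) - N = 51 - 1*17280 = 51 - 17280 = -17229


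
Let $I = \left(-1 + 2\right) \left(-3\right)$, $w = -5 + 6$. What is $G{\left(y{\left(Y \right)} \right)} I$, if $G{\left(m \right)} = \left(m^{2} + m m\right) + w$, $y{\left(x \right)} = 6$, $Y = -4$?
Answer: $-219$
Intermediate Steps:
$w = 1$
$G{\left(m \right)} = 1 + 2 m^{2}$ ($G{\left(m \right)} = \left(m^{2} + m m\right) + 1 = \left(m^{2} + m^{2}\right) + 1 = 2 m^{2} + 1 = 1 + 2 m^{2}$)
$I = -3$ ($I = 1 \left(-3\right) = -3$)
$G{\left(y{\left(Y \right)} \right)} I = \left(1 + 2 \cdot 6^{2}\right) \left(-3\right) = \left(1 + 2 \cdot 36\right) \left(-3\right) = \left(1 + 72\right) \left(-3\right) = 73 \left(-3\right) = -219$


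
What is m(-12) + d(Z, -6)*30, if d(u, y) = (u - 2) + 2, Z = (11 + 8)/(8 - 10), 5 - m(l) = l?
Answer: -268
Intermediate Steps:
m(l) = 5 - l
Z = -19/2 (Z = 19/(-2) = 19*(-½) = -19/2 ≈ -9.5000)
d(u, y) = u (d(u, y) = (-2 + u) + 2 = u)
m(-12) + d(Z, -6)*30 = (5 - 1*(-12)) - 19/2*30 = (5 + 12) - 285 = 17 - 285 = -268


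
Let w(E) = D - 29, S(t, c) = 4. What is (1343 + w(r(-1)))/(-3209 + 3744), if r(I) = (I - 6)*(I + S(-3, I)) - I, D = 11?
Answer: 265/107 ≈ 2.4766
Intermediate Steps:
r(I) = -I + (-6 + I)*(4 + I) (r(I) = (I - 6)*(I + 4) - I = (-6 + I)*(4 + I) - I = -I + (-6 + I)*(4 + I))
w(E) = -18 (w(E) = 11 - 29 = -18)
(1343 + w(r(-1)))/(-3209 + 3744) = (1343 - 18)/(-3209 + 3744) = 1325/535 = 1325*(1/535) = 265/107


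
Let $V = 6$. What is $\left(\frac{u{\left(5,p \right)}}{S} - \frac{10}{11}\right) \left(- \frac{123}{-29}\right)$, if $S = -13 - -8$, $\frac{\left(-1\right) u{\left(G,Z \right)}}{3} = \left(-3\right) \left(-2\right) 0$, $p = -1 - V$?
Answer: $- \frac{1230}{319} \approx -3.8558$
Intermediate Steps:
$p = -7$ ($p = -1 - 6 = -7$)
$u{\left(G,Z \right)} = 0$ ($u{\left(G,Z \right)} = - 3 \left(-3\right) \left(-2\right) 0 = - 3 \cdot 6 \cdot 0 = \left(-3\right) 0 = 0$)
$S = -5$ ($S = -13 + 8 = -5$)
$\left(\frac{u{\left(5,p \right)}}{S} - \frac{10}{11}\right) \left(- \frac{123}{-29}\right) = \left(\frac{0}{-5} - \frac{10}{11}\right) \left(- \frac{123}{-29}\right) = \left(0 \left(- \frac{1}{5}\right) - \frac{10}{11}\right) \left(\left(-123\right) \left(- \frac{1}{29}\right)\right) = \left(0 - \frac{10}{11}\right) \frac{123}{29} = \left(- \frac{10}{11}\right) \frac{123}{29} = - \frac{1230}{319}$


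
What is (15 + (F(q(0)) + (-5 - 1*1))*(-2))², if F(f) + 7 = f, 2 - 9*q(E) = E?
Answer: 133225/81 ≈ 1644.8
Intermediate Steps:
q(E) = 2/9 - E/9
F(f) = -7 + f
(15 + (F(q(0)) + (-5 - 1*1))*(-2))² = (15 + ((-7 + (2/9 - ⅑*0)) + (-5 - 1*1))*(-2))² = (15 + ((-7 + (2/9 + 0)) + (-5 - 1))*(-2))² = (15 + ((-7 + 2/9) - 6)*(-2))² = (15 + (-61/9 - 6)*(-2))² = (15 - 115/9*(-2))² = (15 + 230/9)² = (365/9)² = 133225/81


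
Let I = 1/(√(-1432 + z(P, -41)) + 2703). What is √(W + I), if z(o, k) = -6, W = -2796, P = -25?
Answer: √((-7557587 - 2796*I*√1438)/(2703 + I*√1438)) ≈ 0.e-7 - 52.877*I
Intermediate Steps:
I = 1/(2703 + I*√1438) (I = 1/(√(-1432 - 6) + 2703) = 1/(√(-1438) + 2703) = 1/(I*√1438 + 2703) = 1/(2703 + I*√1438) ≈ 0.00036989 - 5.189e-6*I)
√(W + I) = √(-2796 + (2703/7307647 - I*√1438/7307647)) = √(-20432178309/7307647 - I*√1438/7307647)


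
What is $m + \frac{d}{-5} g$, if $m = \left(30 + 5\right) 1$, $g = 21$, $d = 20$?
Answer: $-49$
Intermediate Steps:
$m = 35$ ($m = 35 \cdot 1 = 35$)
$m + \frac{d}{-5} g = 35 + \frac{20}{-5} \cdot 21 = 35 + 20 \left(- \frac{1}{5}\right) 21 = 35 - 84 = -49$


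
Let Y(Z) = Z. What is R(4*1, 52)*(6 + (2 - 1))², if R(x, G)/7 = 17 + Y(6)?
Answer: 7889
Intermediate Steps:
R(x, G) = 161 (R(x, G) = 7*(17 + 6) = 7*23 = 161)
R(4*1, 52)*(6 + (2 - 1))² = 161*(6 + (2 - 1))² = 161*(6 + 1)² = 161*7² = 161*49 = 7889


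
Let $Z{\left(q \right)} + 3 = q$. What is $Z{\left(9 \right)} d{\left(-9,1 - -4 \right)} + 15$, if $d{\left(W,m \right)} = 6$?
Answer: $51$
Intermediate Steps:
$Z{\left(q \right)} = -3 + q$
$Z{\left(9 \right)} d{\left(-9,1 - -4 \right)} + 15 = \left(-3 + 9\right) 6 + 15 = 6 \cdot 6 + 15 = 36 + 15 = 51$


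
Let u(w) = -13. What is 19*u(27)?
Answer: -247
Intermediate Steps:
19*u(27) = 19*(-13) = -247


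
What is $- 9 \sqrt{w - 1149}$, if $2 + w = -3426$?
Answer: $- 9 i \sqrt{4577} \approx - 608.88 i$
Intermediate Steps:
$w = -3428$ ($w = -2 - 3426 = -3428$)
$- 9 \sqrt{w - 1149} = - 9 \sqrt{-3428 - 1149} = - 9 \sqrt{-4577} = - 9 i \sqrt{4577}$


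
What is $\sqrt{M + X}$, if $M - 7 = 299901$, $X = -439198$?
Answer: $i \sqrt{139290} \approx 373.22 i$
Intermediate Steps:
$M = 299908$ ($M = 7 + 299901 = 299908$)
$\sqrt{M + X} = \sqrt{299908 - 439198} = \sqrt{-139290} = i \sqrt{139290}$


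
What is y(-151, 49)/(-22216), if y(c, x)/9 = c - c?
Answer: 0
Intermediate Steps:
y(c, x) = 0 (y(c, x) = 9*(c - c) = 9*0 = 0)
y(-151, 49)/(-22216) = 0/(-22216) = 0*(-1/22216) = 0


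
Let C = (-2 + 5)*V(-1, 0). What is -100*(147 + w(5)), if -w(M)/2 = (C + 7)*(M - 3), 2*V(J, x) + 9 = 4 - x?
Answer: -14900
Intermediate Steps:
V(J, x) = -5/2 - x/2 (V(J, x) = -9/2 + (4 - x)/2 = -9/2 + (2 - x/2) = -5/2 - x/2)
C = -15/2 (C = (-2 + 5)*(-5/2 - 1/2*0) = 3*(-5/2 + 0) = 3*(-5/2) = -15/2 ≈ -7.5000)
w(M) = -3 + M (w(M) = -2*(-15/2 + 7)*(M - 3) = -(-1)*(-3 + M) = -2*(3/2 - M/2) = -3 + M)
-100*(147 + w(5)) = -100*(147 + (-3 + 5)) = -100*(147 + 2) = -100*149 = -14900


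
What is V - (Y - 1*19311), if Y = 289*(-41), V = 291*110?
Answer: 63170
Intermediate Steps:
V = 32010
Y = -11849
V - (Y - 1*19311) = 32010 - (-11849 - 1*19311) = 32010 - (-11849 - 19311) = 32010 - 1*(-31160) = 32010 + 31160 = 63170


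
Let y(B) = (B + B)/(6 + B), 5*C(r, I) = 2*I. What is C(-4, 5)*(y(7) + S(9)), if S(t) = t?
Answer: 262/13 ≈ 20.154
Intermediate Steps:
C(r, I) = 2*I/5 (C(r, I) = (2*I)/5 = 2*I/5)
y(B) = 2*B/(6 + B) (y(B) = (2*B)/(6 + B) = 2*B/(6 + B))
C(-4, 5)*(y(7) + S(9)) = ((⅖)*5)*(2*7/(6 + 7) + 9) = 2*(2*7/13 + 9) = 2*(2*7*(1/13) + 9) = 2*(14/13 + 9) = 2*(131/13) = 262/13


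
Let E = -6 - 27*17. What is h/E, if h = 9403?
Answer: -9403/465 ≈ -20.221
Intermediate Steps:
E = -465 (E = -6 - 459 = -465)
h/E = 9403/(-465) = 9403*(-1/465) = -9403/465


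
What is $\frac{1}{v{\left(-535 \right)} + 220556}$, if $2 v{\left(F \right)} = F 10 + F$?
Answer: $\frac{2}{435227} \approx 4.5953 \cdot 10^{-6}$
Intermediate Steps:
$v{\left(F \right)} = \frac{11 F}{2}$ ($v{\left(F \right)} = \frac{F 10 + F}{2} = \frac{10 F + F}{2} = \frac{11 F}{2}$)
$\frac{1}{v{\left(-535 \right)} + 220556} = \frac{1}{\frac{11}{2} \left(-535\right) + 220556} = \frac{1}{- \frac{5885}{2} + 220556} = \frac{1}{\frac{435227}{2}} = \frac{2}{435227}$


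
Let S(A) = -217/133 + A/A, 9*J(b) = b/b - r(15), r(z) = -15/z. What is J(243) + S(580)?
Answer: -70/171 ≈ -0.40936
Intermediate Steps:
J(b) = 2/9 (J(b) = (b/b - (-15)/15)/9 = (1 - (-15)/15)/9 = (1 - 1*(-1))/9 = (1 + 1)/9 = (⅑)*2 = 2/9)
S(A) = -12/19 (S(A) = -217*1/133 + 1 = -31/19 + 1 = -12/19)
J(243) + S(580) = 2/9 - 12/19 = -70/171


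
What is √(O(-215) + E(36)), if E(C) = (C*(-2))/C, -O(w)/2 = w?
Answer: 2*√107 ≈ 20.688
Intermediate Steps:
O(w) = -2*w
E(C) = -2 (E(C) = (-2*C)/C = -2)
√(O(-215) + E(36)) = √(-2*(-215) - 2) = √(430 - 2) = √428 = 2*√107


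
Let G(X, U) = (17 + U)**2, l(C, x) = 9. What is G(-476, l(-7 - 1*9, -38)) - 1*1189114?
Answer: -1188438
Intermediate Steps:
G(-476, l(-7 - 1*9, -38)) - 1*1189114 = (17 + 9)**2 - 1*1189114 = 26**2 - 1189114 = 676 - 1189114 = -1188438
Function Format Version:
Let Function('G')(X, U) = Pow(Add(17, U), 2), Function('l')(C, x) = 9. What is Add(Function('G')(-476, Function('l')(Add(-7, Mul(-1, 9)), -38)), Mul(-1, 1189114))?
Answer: -1188438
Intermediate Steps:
Add(Function('G')(-476, Function('l')(Add(-7, Mul(-1, 9)), -38)), Mul(-1, 1189114)) = Add(Pow(Add(17, 9), 2), Mul(-1, 1189114)) = Add(Pow(26, 2), -1189114) = Add(676, -1189114) = -1188438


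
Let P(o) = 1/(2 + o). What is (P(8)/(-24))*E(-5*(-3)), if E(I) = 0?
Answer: 0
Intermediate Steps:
(P(8)/(-24))*E(-5*(-3)) = (1/((2 + 8)*(-24)))*0 = (-1/24/10)*0 = ((1/10)*(-1/24))*0 = -1/240*0 = 0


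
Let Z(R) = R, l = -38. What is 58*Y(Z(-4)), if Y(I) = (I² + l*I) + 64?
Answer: 13456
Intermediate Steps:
Y(I) = 64 + I² - 38*I (Y(I) = (I² - 38*I) + 64 = 64 + I² - 38*I)
58*Y(Z(-4)) = 58*(64 + (-4)² - 38*(-4)) = 58*(64 + 16 + 152) = 58*232 = 13456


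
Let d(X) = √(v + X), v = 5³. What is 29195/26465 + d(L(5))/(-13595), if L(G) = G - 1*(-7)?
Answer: 5839/5293 - √137/13595 ≈ 1.1023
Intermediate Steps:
v = 125
L(G) = 7 + G (L(G) = G + 7 = 7 + G)
d(X) = √(125 + X)
29195/26465 + d(L(5))/(-13595) = 29195/26465 + √(125 + (7 + 5))/(-13595) = 29195*(1/26465) + √(125 + 12)*(-1/13595) = 5839/5293 + √137*(-1/13595) = 5839/5293 - √137/13595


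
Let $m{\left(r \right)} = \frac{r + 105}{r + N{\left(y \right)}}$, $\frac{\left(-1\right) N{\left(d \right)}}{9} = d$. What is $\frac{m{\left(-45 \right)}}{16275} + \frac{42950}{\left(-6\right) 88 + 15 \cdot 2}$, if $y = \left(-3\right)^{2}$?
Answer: $- \frac{489308041}{5673465} \approx -86.245$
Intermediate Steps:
$y = 9$
$N{\left(d \right)} = - 9 d$
$m{\left(r \right)} = \frac{105 + r}{-81 + r}$ ($m{\left(r \right)} = \frac{r + 105}{r - 81} = \frac{105 + r}{r - 81} = \frac{105 + r}{-81 + r}$)
$\frac{m{\left(-45 \right)}}{16275} + \frac{42950}{\left(-6\right) 88 + 15 \cdot 2} = \frac{\frac{1}{-81 - 45} \left(105 - 45\right)}{16275} + \frac{42950}{\left(-6\right) 88 + 15 \cdot 2} = \frac{1}{-126} \cdot 60 \cdot \frac{1}{16275} + \frac{42950}{-528 + 30} = \left(- \frac{1}{126}\right) 60 \cdot \frac{1}{16275} + \frac{42950}{-498} = \left(- \frac{10}{21}\right) \frac{1}{16275} + 42950 \left(- \frac{1}{498}\right) = - \frac{2}{68355} - \frac{21475}{249} = - \frac{489308041}{5673465}$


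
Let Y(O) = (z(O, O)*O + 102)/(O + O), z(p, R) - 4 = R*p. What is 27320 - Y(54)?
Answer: 465463/18 ≈ 25859.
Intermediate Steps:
z(p, R) = 4 + R*p
Y(O) = (102 + O*(4 + O²))/(2*O) (Y(O) = ((4 + O*O)*O + 102)/(O + O) = ((4 + O²)*O + 102)/((2*O)) = (O*(4 + O²) + 102)*(1/(2*O)) = (102 + O*(4 + O²))*(1/(2*O)) = (102 + O*(4 + O²))/(2*O))
27320 - Y(54) = 27320 - (2 + (½)*54² + 51/54) = 27320 - (2 + (½)*2916 + 51*(1/54)) = 27320 - (2 + 1458 + 17/18) = 27320 - 1*26297/18 = 27320 - 26297/18 = 465463/18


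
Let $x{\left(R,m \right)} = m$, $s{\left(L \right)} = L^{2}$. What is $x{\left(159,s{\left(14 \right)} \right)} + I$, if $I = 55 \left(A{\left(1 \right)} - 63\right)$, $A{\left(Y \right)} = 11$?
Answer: $-2664$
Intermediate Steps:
$I = -2860$ ($I = 55 \left(11 - 63\right) = 55 \left(-52\right) = -2860$)
$x{\left(159,s{\left(14 \right)} \right)} + I = 14^{2} - 2860 = 196 - 2860 = -2664$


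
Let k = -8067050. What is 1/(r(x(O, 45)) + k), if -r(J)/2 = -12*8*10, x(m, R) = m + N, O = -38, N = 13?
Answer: -1/8065130 ≈ -1.2399e-7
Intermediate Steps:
x(m, R) = 13 + m (x(m, R) = m + 13 = 13 + m)
r(J) = 1920 (r(J) = -2*(-12*8)*10 = -(-192)*10 = -2*(-960) = 1920)
1/(r(x(O, 45)) + k) = 1/(1920 - 8067050) = 1/(-8065130) = -1/8065130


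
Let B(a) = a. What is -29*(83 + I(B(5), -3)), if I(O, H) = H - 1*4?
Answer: -2204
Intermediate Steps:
I(O, H) = -4 + H (I(O, H) = H - 4 = -4 + H)
-29*(83 + I(B(5), -3)) = -29*(83 + (-4 - 3)) = -29*(83 - 7) = -29*76 = -2204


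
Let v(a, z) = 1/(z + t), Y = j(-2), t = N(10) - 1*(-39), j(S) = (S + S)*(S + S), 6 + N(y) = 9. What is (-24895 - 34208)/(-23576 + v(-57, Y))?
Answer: 3427974/1367407 ≈ 2.5069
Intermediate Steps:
N(y) = 3 (N(y) = -6 + 9 = 3)
j(S) = 4*S**2 (j(S) = (2*S)*(2*S) = 4*S**2)
t = 42 (t = 3 - 1*(-39) = 3 + 39 = 42)
Y = 16 (Y = 4*(-2)**2 = 4*4 = 16)
v(a, z) = 1/(42 + z) (v(a, z) = 1/(z + 42) = 1/(42 + z))
(-24895 - 34208)/(-23576 + v(-57, Y)) = (-24895 - 34208)/(-23576 + 1/(42 + 16)) = -59103/(-23576 + 1/58) = -59103/(-1367407/58) = -59103*(-58/1367407) = 3427974/1367407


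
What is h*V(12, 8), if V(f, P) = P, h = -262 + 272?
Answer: 80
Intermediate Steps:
h = 10
h*V(12, 8) = 10*8 = 80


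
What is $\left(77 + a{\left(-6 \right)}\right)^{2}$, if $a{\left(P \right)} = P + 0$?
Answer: $5041$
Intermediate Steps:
$a{\left(P \right)} = P$
$\left(77 + a{\left(-6 \right)}\right)^{2} = \left(77 - 6\right)^{2} = 71^{2} = 5041$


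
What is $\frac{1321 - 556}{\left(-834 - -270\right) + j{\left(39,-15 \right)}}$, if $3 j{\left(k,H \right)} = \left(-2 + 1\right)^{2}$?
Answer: $- \frac{2295}{1691} \approx -1.3572$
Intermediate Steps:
$j{\left(k,H \right)} = \frac{1}{3}$ ($j{\left(k,H \right)} = \frac{\left(-2 + 1\right)^{2}}{3} = \frac{\left(-1\right)^{2}}{3} = \frac{1}{3} \cdot 1 = \frac{1}{3}$)
$\frac{1321 - 556}{\left(-834 - -270\right) + j{\left(39,-15 \right)}} = \frac{1321 - 556}{\left(-834 - -270\right) + \frac{1}{3}} = \frac{765}{\left(-834 + 270\right) + \frac{1}{3}} = \frac{765}{-564 + \frac{1}{3}} = \frac{765}{- \frac{1691}{3}} = 765 \left(- \frac{3}{1691}\right) = - \frac{2295}{1691}$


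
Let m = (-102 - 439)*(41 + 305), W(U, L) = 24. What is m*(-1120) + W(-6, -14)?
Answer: 209648344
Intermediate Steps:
m = -187186 (m = -541*346 = -187186)
m*(-1120) + W(-6, -14) = -187186*(-1120) + 24 = 209648320 + 24 = 209648344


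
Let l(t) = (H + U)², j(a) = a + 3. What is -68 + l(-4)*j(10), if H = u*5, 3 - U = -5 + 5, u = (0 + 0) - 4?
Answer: 3689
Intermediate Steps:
j(a) = 3 + a
u = -4 (u = 0 - 4 = -4)
U = 3 (U = 3 - (-5 + 5) = 3 - 1*0 = 3 + 0 = 3)
H = -20 (H = -4*5 = -20)
l(t) = 289 (l(t) = (-20 + 3)² = (-17)² = 289)
-68 + l(-4)*j(10) = -68 + 289*(3 + 10) = -68 + 289*13 = -68 + 3757 = 3689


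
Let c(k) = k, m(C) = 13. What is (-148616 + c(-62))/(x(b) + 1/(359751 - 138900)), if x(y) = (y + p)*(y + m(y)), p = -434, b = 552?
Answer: -32835684978/14724136171 ≈ -2.2301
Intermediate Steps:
x(y) = (-434 + y)*(13 + y) (x(y) = (y - 434)*(y + 13) = (-434 + y)*(13 + y))
(-148616 + c(-62))/(x(b) + 1/(359751 - 138900)) = (-148616 - 62)/((-5642 + 552**2 - 421*552) + 1/(359751 - 138900)) = -148678/((-5642 + 304704 - 232392) + 1/220851) = -148678/(66670 + 1/220851) = -148678/14724136171/220851 = -148678*220851/14724136171 = -32835684978/14724136171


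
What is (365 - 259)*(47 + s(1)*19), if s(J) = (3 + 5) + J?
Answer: 23108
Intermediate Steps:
s(J) = 8 + J
(365 - 259)*(47 + s(1)*19) = (365 - 259)*(47 + (8 + 1)*19) = 106*(47 + 9*19) = 106*(47 + 171) = 106*218 = 23108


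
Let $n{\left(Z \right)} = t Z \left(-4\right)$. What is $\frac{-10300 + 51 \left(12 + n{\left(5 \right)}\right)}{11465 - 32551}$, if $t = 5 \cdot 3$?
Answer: $\frac{12494}{10543} \approx 1.1851$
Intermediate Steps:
$t = 15$
$n{\left(Z \right)} = - 60 Z$ ($n{\left(Z \right)} = 15 Z \left(-4\right) = - 60 Z$)
$\frac{-10300 + 51 \left(12 + n{\left(5 \right)}\right)}{11465 - 32551} = \frac{-10300 + 51 \left(12 - 300\right)}{11465 - 32551} = \frac{-10300 + 51 \left(12 - 300\right)}{-21086} = \left(-10300 + 51 \left(-288\right)\right) \left(- \frac{1}{21086}\right) = \left(-10300 - 14688\right) \left(- \frac{1}{21086}\right) = \left(-24988\right) \left(- \frac{1}{21086}\right) = \frac{12494}{10543}$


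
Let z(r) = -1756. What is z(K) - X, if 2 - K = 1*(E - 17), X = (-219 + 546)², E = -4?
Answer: -108685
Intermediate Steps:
X = 106929 (X = 327² = 106929)
K = 23 (K = 2 - (-4 - 17) = 2 - (-21) = 2 - 1*(-21) = 2 + 21 = 23)
z(K) - X = -1756 - 1*106929 = -1756 - 106929 = -108685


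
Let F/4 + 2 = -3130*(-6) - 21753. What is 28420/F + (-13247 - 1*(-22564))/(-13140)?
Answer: -691873/223380 ≈ -3.0973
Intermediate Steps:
F = -11900 (F = -8 + 4*(-3130*(-6) - 21753) = -8 + 4*(18780 - 21753) = -8 + 4*(-2973) = -8 - 11892 = -11900)
28420/F + (-13247 - 1*(-22564))/(-13140) = 28420/(-11900) + (-13247 - 1*(-22564))/(-13140) = 28420*(-1/11900) + (-13247 + 22564)*(-1/13140) = -203/85 + 9317*(-1/13140) = -203/85 - 9317/13140 = -691873/223380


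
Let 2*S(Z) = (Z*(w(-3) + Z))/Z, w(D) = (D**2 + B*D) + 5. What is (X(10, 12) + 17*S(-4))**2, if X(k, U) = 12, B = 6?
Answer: 3136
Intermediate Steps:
w(D) = 5 + D**2 + 6*D (w(D) = (D**2 + 6*D) + 5 = 5 + D**2 + 6*D)
S(Z) = -2 + Z/2 (S(Z) = ((Z*((5 + (-3)**2 + 6*(-3)) + Z))/Z)/2 = ((Z*((5 + 9 - 18) + Z))/Z)/2 = ((Z*(-4 + Z))/Z)/2 = (-4 + Z)/2 = -2 + Z/2)
(X(10, 12) + 17*S(-4))**2 = (12 + 17*(-2 + (1/2)*(-4)))**2 = (12 + 17*(-2 - 2))**2 = (12 + 17*(-4))**2 = (12 - 68)**2 = (-56)**2 = 3136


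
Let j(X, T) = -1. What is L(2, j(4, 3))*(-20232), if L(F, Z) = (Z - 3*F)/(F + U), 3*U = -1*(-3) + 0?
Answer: 47208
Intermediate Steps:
U = 1 (U = (-1*(-3) + 0)/3 = (3 + 0)/3 = (1/3)*3 = 1)
L(F, Z) = (Z - 3*F)/(1 + F) (L(F, Z) = (Z - 3*F)/(F + 1) = (Z - 3*F)/(1 + F))
L(2, j(4, 3))*(-20232) = ((-1 - 3*2)/(1 + 2))*(-20232) = ((-1 - 6)/3)*(-20232) = ((1/3)*(-7))*(-20232) = -7/3*(-20232) = 47208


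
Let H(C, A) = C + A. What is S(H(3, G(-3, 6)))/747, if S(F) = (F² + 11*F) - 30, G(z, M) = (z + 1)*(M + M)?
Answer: 20/83 ≈ 0.24096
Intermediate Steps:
G(z, M) = 2*M*(1 + z) (G(z, M) = (1 + z)*(2*M) = 2*M*(1 + z))
H(C, A) = A + C
S(F) = -30 + F² + 11*F
S(H(3, G(-3, 6)))/747 = (-30 + (2*6*(1 - 3) + 3)² + 11*(2*6*(1 - 3) + 3))/747 = (-30 + (2*6*(-2) + 3)² + 11*(2*6*(-2) + 3))*(1/747) = (-30 + (-24 + 3)² + 11*(-24 + 3))*(1/747) = (-30 + (-21)² + 11*(-21))*(1/747) = (-30 + 441 - 231)*(1/747) = 180*(1/747) = 20/83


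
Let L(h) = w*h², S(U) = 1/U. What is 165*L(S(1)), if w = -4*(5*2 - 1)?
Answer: -5940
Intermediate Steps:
w = -36 (w = -4*(10 - 1) = -4*9 = -36)
L(h) = -36*h²
165*L(S(1)) = 165*(-36*(1/1)²) = 165*(-36*1²) = 165*(-36*1) = 165*(-36) = -5940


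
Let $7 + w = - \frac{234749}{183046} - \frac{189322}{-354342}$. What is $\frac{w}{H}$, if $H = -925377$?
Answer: $\frac{251276497735}{30010385928010482} \approx 8.373 \cdot 10^{-6}$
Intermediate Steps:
$w = - \frac{251276497735}{32430442866}$ ($w = -7 - \left(- \frac{94661}{177171} + \frac{234749}{183046}\right) = -7 - \frac{24263397673}{32430442866} = - \frac{251276497735}{32430442866} \approx -7.7482$)
$\frac{w}{H} = - \frac{251276497735}{32430442866 \left(-925377\right)} = \left(- \frac{251276497735}{32430442866}\right) \left(- \frac{1}{925377}\right) = \frac{251276497735}{30010385928010482}$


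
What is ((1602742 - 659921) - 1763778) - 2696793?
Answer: -3517750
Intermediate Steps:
((1602742 - 659921) - 1763778) - 2696793 = (942821 - 1763778) - 2696793 = -820957 - 2696793 = -3517750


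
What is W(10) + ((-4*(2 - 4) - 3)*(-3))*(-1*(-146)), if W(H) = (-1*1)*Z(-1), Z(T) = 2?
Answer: -2192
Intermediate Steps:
W(H) = -2 (W(H) = -1*1*2 = -1*2 = -2)
W(10) + ((-4*(2 - 4) - 3)*(-3))*(-1*(-146)) = -2 + ((-4*(2 - 4) - 3)*(-3))*(-1*(-146)) = -2 + ((-4*(-2) - 3)*(-3))*146 = -2 + ((8 - 3)*(-3))*146 = -2 + (5*(-3))*146 = -2 - 15*146 = -2 - 2190 = -2192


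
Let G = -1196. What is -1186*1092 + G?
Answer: -1296308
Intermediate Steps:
-1186*1092 + G = -1186*1092 - 1196 = -1295112 - 1196 = -1296308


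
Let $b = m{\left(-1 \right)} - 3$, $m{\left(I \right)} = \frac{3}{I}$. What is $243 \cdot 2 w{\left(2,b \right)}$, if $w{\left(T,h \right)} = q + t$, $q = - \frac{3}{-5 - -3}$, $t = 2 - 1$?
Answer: $1215$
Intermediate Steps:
$t = 1$ ($t = 2 - 1 = 1$)
$q = \frac{3}{2}$ ($q = - \frac{3}{-5 + 3} = - \frac{3}{-2} = \left(-3\right) \left(- \frac{1}{2}\right) = \frac{3}{2} \approx 1.5$)
$b = -6$ ($b = \frac{3}{-1} - 3 = 3 \left(-1\right) - 3 = -3 - 3 = -6$)
$w{\left(T,h \right)} = \frac{5}{2}$ ($w{\left(T,h \right)} = \frac{3}{2} + 1 = \frac{5}{2}$)
$243 \cdot 2 w{\left(2,b \right)} = 243 \cdot 2 \cdot \frac{5}{2} = 243 \cdot 5 = 1215$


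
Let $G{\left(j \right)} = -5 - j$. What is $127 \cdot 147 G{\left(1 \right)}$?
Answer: $-112014$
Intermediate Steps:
$127 \cdot 147 G{\left(1 \right)} = 127 \cdot 147 \left(-5 - 1\right) = 18669 \left(-5 - 1\right) = 18669 \left(-6\right) = -112014$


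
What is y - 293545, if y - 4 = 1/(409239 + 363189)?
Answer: -226739287547/772428 ≈ -2.9354e+5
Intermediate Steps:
y = 3089713/772428 (y = 4 + 1/(409239 + 363189) = 4 + 1/772428 = 3089713/772428 ≈ 4.0000)
y - 293545 = 3089713/772428 - 293545 = -226739287547/772428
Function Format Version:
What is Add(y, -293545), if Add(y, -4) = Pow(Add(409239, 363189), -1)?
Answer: Rational(-226739287547, 772428) ≈ -2.9354e+5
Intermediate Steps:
y = Rational(3089713, 772428) (y = Add(4, Pow(Add(409239, 363189), -1)) = Add(4, Pow(772428, -1)) = Add(4, Rational(1, 772428)) = Rational(3089713, 772428) ≈ 4.0000)
Add(y, -293545) = Add(Rational(3089713, 772428), -293545) = Rational(-226739287547, 772428)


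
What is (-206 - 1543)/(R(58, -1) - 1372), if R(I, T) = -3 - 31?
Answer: 1749/1406 ≈ 1.2440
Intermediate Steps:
R(I, T) = -34
(-206 - 1543)/(R(58, -1) - 1372) = (-206 - 1543)/(-34 - 1372) = -1749/(-1406) = -1749*(-1/1406) = 1749/1406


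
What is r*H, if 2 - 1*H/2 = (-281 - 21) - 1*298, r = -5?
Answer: -6020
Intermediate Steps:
H = 1204 (H = 4 - 2*((-281 - 21) - 1*298) = 4 - 2*(-302 - 298) = 4 - 2*(-600) = 4 + 1200 = 1204)
r*H = -5*1204 = -6020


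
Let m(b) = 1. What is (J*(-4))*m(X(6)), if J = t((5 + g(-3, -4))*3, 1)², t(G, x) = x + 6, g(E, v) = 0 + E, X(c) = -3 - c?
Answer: -196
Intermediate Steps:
g(E, v) = E
t(G, x) = 6 + x
J = 49 (J = (6 + 1)² = 7² = 49)
(J*(-4))*m(X(6)) = (49*(-4))*1 = -196*1 = -196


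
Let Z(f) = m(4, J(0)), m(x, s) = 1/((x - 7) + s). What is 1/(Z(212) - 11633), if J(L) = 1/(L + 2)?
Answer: -5/58167 ≈ -8.5959e-5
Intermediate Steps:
J(L) = 1/(2 + L)
m(x, s) = 1/(-7 + s + x) (m(x, s) = 1/((-7 + x) + s) = 1/(-7 + s + x))
Z(f) = -⅖ (Z(f) = 1/(-7 + 1/(2 + 0) + 4) = 1/(-7 + 1/2 + 4) = 1/(-7 + ½ + 4) = 1/(-5/2) = -⅖)
1/(Z(212) - 11633) = 1/(-⅖ - 11633) = 1/(-58167/5) = -5/58167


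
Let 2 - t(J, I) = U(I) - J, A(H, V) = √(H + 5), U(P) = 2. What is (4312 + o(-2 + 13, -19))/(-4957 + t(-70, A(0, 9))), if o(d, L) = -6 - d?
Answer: -4295/5027 ≈ -0.85439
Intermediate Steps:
A(H, V) = √(5 + H)
t(J, I) = J (t(J, I) = 2 - (2 - J) = 2 + (-2 + J) = J)
(4312 + o(-2 + 13, -19))/(-4957 + t(-70, A(0, 9))) = (4312 + (-6 - (-2 + 13)))/(-4957 - 70) = (4312 + (-6 - 1*11))/(-5027) = (4312 + (-6 - 11))*(-1/5027) = (4312 - 17)*(-1/5027) = 4295*(-1/5027) = -4295/5027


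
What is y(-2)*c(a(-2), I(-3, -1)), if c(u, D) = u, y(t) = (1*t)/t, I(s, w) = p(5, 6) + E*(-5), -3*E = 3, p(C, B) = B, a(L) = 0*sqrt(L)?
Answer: 0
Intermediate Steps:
a(L) = 0
E = -1 (E = -1/3*3 = -1)
I(s, w) = 11 (I(s, w) = 6 - 1*(-5) = 6 + 5 = 11)
y(t) = 1 (y(t) = t/t = 1)
y(-2)*c(a(-2), I(-3, -1)) = 1*0 = 0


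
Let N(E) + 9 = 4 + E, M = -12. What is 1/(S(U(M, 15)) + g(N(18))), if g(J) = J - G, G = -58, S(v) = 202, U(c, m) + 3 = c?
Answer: 1/273 ≈ 0.0036630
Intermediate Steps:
U(c, m) = -3 + c
N(E) = -5 + E (N(E) = -9 + (4 + E) = -5 + E)
g(J) = 58 + J (g(J) = J - 1*(-58) = J + 58 = 58 + J)
1/(S(U(M, 15)) + g(N(18))) = 1/(202 + (58 + (-5 + 18))) = 1/(202 + (58 + 13)) = 1/(202 + 71) = 1/273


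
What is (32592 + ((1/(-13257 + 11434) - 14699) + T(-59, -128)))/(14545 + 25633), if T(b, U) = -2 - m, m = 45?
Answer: 32533257/73244494 ≈ 0.44417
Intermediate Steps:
T(b, U) = -47 (T(b, U) = -2 - 1*45 = -2 - 45 = -47)
(32592 + ((1/(-13257 + 11434) - 14699) + T(-59, -128)))/(14545 + 25633) = (32592 + ((1/(-13257 + 11434) - 14699) - 47))/(14545 + 25633) = (32592 + ((1/(-1823) - 14699) - 47))/40178 = (32592 + ((-1/1823 - 14699) - 47))*(1/40178) = (32592 + (-26796278/1823 - 47))*(1/40178) = (32592 - 26881959/1823)*(1/40178) = (32533257/1823)*(1/40178) = 32533257/73244494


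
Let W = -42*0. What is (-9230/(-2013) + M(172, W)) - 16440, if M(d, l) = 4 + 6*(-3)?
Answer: -33112672/2013 ≈ -16449.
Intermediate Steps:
W = 0
M(d, l) = -14 (M(d, l) = 4 - 18 = -14)
(-9230/(-2013) + M(172, W)) - 16440 = (-9230/(-2013) - 14) - 16440 = (-9230*(-1/2013) - 14) - 16440 = (9230/2013 - 14) - 16440 = -18952/2013 - 16440 = -33112672/2013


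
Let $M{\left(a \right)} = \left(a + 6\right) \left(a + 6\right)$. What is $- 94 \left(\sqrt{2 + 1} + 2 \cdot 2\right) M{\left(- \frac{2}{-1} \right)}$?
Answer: $-24064 - 6016 \sqrt{3} \approx -34484.0$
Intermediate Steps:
$M{\left(a \right)} = \left(6 + a\right)^{2}$ ($M{\left(a \right)} = \left(6 + a\right) \left(6 + a\right) = \left(6 + a\right)^{2}$)
$- 94 \left(\sqrt{2 + 1} + 2 \cdot 2\right) M{\left(- \frac{2}{-1} \right)} = - 94 \left(\sqrt{2 + 1} + 2 \cdot 2\right) \left(6 - \frac{2}{-1}\right)^{2} = - 94 \left(\sqrt{3} + 4\right) \left(6 - -2\right)^{2} = - 94 \left(4 + \sqrt{3}\right) \left(6 + 2\right)^{2} = \left(-376 - 94 \sqrt{3}\right) 8^{2} = \left(-376 - 94 \sqrt{3}\right) 64 = -24064 - 6016 \sqrt{3}$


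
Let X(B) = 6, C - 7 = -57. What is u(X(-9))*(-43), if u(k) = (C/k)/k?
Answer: 1075/18 ≈ 59.722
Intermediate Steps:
C = -50 (C = 7 - 57 = -50)
u(k) = -50/k² (u(k) = (-50/k)/k = -50/k²)
u(X(-9))*(-43) = -50/6²*(-43) = -50*1/36*(-43) = -25/18*(-43) = 1075/18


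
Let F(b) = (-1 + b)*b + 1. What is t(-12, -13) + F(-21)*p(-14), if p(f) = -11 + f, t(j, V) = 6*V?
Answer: -11653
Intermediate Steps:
F(b) = 1 + b*(-1 + b) (F(b) = b*(-1 + b) + 1 = 1 + b*(-1 + b))
t(-12, -13) + F(-21)*p(-14) = 6*(-13) + (1 + (-21)² - 1*(-21))*(-11 - 14) = -78 + (1 + 441 + 21)*(-25) = -78 + 463*(-25) = -78 - 11575 = -11653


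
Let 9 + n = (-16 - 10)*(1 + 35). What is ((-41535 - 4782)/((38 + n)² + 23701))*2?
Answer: -46317/423175 ≈ -0.10945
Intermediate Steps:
n = -945 (n = -9 + (-16 - 10)*(1 + 35) = -9 - 26*36 = -9 - 936 = -945)
((-41535 - 4782)/((38 + n)² + 23701))*2 = ((-41535 - 4782)/((38 - 945)² + 23701))*2 = -46317/((-907)² + 23701)*2 = -46317/(822649 + 23701)*2 = -46317/846350*2 = -46317/423175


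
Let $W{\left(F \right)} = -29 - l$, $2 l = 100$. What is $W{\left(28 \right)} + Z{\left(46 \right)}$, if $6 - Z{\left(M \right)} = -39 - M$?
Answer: $12$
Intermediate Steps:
$l = 50$ ($l = \frac{1}{2} \cdot 100 = 50$)
$Z{\left(M \right)} = 45 + M$ ($Z{\left(M \right)} = 6 - \left(-39 - M\right) = 6 + \left(39 + M\right) = 45 + M$)
$W{\left(F \right)} = -79$ ($W{\left(F \right)} = -29 - 50 = -79$)
$W{\left(28 \right)} + Z{\left(46 \right)} = -79 + \left(45 + 46\right) = -79 + 91 = 12$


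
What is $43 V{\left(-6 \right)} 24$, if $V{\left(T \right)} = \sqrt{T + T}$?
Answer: $2064 i \sqrt{3} \approx 3575.0 i$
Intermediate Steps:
$V{\left(T \right)} = \sqrt{2} \sqrt{T}$ ($V{\left(T \right)} = \sqrt{2 T} = \sqrt{2} \sqrt{T}$)
$43 V{\left(-6 \right)} 24 = 43 \sqrt{2} \sqrt{-6} \cdot 24 = 43 \sqrt{2} i \sqrt{6} \cdot 24 = 43 \cdot 2 i \sqrt{3} \cdot 24 = 86 i \sqrt{3} \cdot 24 = 2064 i \sqrt{3}$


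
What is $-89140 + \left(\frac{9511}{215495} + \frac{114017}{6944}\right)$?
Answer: $- \frac{19052031057343}{213771040} \approx -89124.0$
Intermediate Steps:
$-89140 + \left(\frac{9511}{215495} + \frac{114017}{6944}\right) = -89140 + \frac{3519448257}{213771040} = - \frac{19052031057343}{213771040}$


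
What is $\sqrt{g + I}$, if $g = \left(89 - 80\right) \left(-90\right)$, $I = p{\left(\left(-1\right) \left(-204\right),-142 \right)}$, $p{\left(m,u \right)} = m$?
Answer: $i \sqrt{606} \approx 24.617 i$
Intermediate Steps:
$I = 204$ ($I = \left(-1\right) \left(-204\right) = 204$)
$g = -810$ ($g = 9 \left(-90\right) = -810$)
$\sqrt{g + I} = \sqrt{-810 + 204} = \sqrt{-606} = i \sqrt{606}$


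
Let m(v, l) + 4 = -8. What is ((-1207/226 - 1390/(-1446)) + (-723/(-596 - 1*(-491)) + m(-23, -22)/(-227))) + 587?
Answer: 765363974621/1298197110 ≈ 589.56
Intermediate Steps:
m(v, l) = -12 (m(v, l) = -4 - 8 = -12)
((-1207/226 - 1390/(-1446)) + (-723/(-596 - 1*(-491)) + m(-23, -22)/(-227))) + 587 = ((-1207/226 - 1390/(-1446)) + (-723/(-596 - 1*(-491)) - 12/(-227))) + 587 = ((-1207*1/226 - 1390*(-1/1446)) + (-723/(-596 + 491) - 12*(-1/227))) + 587 = ((-1207/226 + 695/723) + (-723/(-105) + 12/227)) + 587 = (-715591/163398 + (-723*(-1/105) + 12/227)) + 587 = (-715591/163398 + (241/35 + 12/227)) + 587 = (-715591/163398 + 55127/7945) + 587 = 3322271051/1298197110 + 587 = 765363974621/1298197110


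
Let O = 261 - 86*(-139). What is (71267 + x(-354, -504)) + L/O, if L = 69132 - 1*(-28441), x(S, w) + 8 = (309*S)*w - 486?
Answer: 96326312104/1745 ≈ 5.5201e+7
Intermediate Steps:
x(S, w) = -494 + 309*S*w (x(S, w) = -8 + ((309*S)*w - 486) = -8 + (309*S*w - 486) = -8 + (-486 + 309*S*w) = -494 + 309*S*w)
O = 12215 (O = 261 + 11954 = 12215)
L = 97573 (L = 69132 + 28441 = 97573)
(71267 + x(-354, -504)) + L/O = (71267 + (-494 + 309*(-354)*(-504))) + 97573/12215 = (71267 + (-494 + 55130544)) + 97573*(1/12215) = (71267 + 55130050) + 13939/1745 = 55201317 + 13939/1745 = 96326312104/1745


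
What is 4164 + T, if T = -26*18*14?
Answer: -2388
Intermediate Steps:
T = -6552 (T = -468*14 = -6552)
4164 + T = 4164 - 6552 = -2388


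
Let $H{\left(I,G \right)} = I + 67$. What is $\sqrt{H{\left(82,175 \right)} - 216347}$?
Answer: $3 i \sqrt{24022} \approx 464.97 i$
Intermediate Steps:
$H{\left(I,G \right)} = 67 + I$
$\sqrt{H{\left(82,175 \right)} - 216347} = \sqrt{\left(67 + 82\right) - 216347} = \sqrt{149 - 216347} = \sqrt{-216198} = 3 i \sqrt{24022}$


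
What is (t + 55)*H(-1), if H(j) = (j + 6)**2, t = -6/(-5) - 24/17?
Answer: 23285/17 ≈ 1369.7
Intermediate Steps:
t = -18/85 (t = -6*(-1/5) - 24*1/17 = 6/5 - 24/17 = -18/85 ≈ -0.21176)
H(j) = (6 + j)**2
(t + 55)*H(-1) = (-18/85 + 55)*(6 - 1)**2 = (4657/85)*5**2 = (4657/85)*25 = 23285/17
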